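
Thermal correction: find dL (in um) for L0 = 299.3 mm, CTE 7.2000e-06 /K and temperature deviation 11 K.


dL = L * alpha * dT
= 299.3 * 7.2000e-06 * 11
= 0.0237046 mm
dL_um = 0.0237046 * 1000 = 23.7046 um

23.7046


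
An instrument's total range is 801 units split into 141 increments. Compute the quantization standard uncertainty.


resolution = range / divisions
resolution = 801 / 141 = 5.6808511
u_res = resolution / (2*sqrt(3))
u_res = 5.6808511 / 3.4641016
u_res = 1.6399

1.6399


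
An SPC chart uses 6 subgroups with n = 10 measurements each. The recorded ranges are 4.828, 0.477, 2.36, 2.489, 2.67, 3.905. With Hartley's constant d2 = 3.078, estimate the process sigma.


R_bar = (4.828 + 0.477 + 2.36 + 2.489 + 2.67 + 3.905) / 6
R_bar = 16.729 / 6 = 2.7881667
sigma_hat = R_bar / d2 = 2.7881667 / 3.078 = 0.9058

0.9058


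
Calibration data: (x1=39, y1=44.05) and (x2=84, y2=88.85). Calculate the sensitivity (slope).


slope = (y2 - y1) / (x2 - x1)
= (88.85 - 44.05) / (84 - 39)
= 44.8000 / 45
= 0.9956

0.9956


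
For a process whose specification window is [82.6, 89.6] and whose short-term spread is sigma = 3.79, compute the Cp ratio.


Cp = (USL - LSL) / (6 * sigma)
= (89.6 - 82.6) / (6 * 3.79)
= 7.0000 / 22.7400
= 0.3078

0.3078


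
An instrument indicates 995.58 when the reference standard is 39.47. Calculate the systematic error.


Systematic error = measured - true
= 995.58 - 39.47
= 956.1100

956.1100


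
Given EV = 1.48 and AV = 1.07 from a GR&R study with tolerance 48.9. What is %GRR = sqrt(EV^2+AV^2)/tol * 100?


GRR = sqrt(EV^2 + AV^2) = sqrt(1.48^2 + 1.07^2) = 1.8262804
%GRR = GRR / tol * 100 = 1.8262804 / 48.9 * 100
%GRR = 3.7347

3.7347


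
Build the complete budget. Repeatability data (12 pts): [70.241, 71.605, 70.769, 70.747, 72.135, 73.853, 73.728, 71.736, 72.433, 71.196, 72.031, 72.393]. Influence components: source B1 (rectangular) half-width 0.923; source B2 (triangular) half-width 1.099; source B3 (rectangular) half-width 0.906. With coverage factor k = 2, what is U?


mean = (70.241 + 71.605 + 70.769 + 70.747 + 72.135 + 73.853 + 73.728 + 71.736 + 72.433 + 71.196 + 72.031 + 72.393) / 12 = 71.90558333
s = sqrt(sum((x - mean)^2)/(n-1)) = 1.1170306
u_A = s / sqrt(n) = 1.1170306 / sqrt(12) = 0.32245896
u_B1 = 0.923 / sqrt(3) = 0.5328943
u_B2 = 1.099 / sqrt(6) = 0.44866487
u_B3 = 0.906 / sqrt(3) = 0.52307934
uc = sqrt(0.32245896^2 + 0.5328943^2 + 0.44866487^2 + 0.52307934^2) = 0.92890703
U = k * uc = 2 * 0.92890703
U = 1.8578

1.8578


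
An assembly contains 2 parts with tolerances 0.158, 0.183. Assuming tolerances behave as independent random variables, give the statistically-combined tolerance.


RSS = sqrt(0.158^2 + 0.183^2)
= sqrt(0.058453)
= 0.2418

0.2418


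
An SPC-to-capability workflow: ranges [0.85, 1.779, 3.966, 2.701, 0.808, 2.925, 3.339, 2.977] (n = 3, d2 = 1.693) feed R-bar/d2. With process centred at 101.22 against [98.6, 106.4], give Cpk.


R_bar = (0.85 + 1.779 + 3.966 + 2.701 + 0.808 + 2.925 + 3.339 + 2.977) / 8 = 2.418125
sigma = R_bar / d2 = 2.418125 / 1.693 = 1.4283077
Cp = (USL - LSL)/(6*sigma) = (106.4 - 98.6)/(6*1.4283077) = 0.9102
Cpu = (106.4 - 101.22)/(3*1.4283077) = 1.2089
Cpl = (101.22 - 98.6)/(3*1.4283077) = 0.6114
Cpk = min(Cpu, Cpl) = 0.6114

0.6114


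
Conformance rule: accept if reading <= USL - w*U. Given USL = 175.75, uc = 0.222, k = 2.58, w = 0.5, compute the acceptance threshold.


U = k * uc = 2.58 * 0.222 = 0.57276
guard band g = w * U = 0.5 * 0.57276 = 0.28638
AL = USL - g = 175.75 - 0.28638
AL = 175.4636

175.4636


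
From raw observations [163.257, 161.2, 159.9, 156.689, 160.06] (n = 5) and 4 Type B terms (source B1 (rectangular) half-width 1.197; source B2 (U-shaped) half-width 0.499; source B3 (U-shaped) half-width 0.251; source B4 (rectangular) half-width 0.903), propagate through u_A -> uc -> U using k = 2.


mean = (163.257 + 161.2 + 159.9 + 156.689 + 160.06) / 5 = 160.2212
s = sqrt(sum((x - mean)^2)/(n-1)) = 2.3864054
u_A = s / sqrt(n) = 2.3864054 / sqrt(5) = 1.0672329
u_B1 = 1.197 / sqrt(3) = 0.69108827
u_B2 = 0.499 / sqrt(2) = 0.35284628
u_B3 = 0.251 / sqrt(2) = 0.1774838
u_B4 = 0.903 / sqrt(3) = 0.52134729
uc = sqrt(1.0672329^2 + 0.69108827^2 + 0.35284628^2 + 0.1774838^2 + 0.52134729^2) = 1.4298227
U = k * uc = 2 * 1.4298227
U = 2.8596

2.8596


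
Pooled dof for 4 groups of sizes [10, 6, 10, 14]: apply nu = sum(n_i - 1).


nu = sum_i (n_i - 1)
nu = ((10 - 1) + (6 - 1) + (10 - 1) + (14 - 1))
nu = 9 + 5 + 9 + 13
nu = 36

36


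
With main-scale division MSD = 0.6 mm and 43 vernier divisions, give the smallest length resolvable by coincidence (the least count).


LC = MSD / n_div
= 0.6 / 43
= 0.0140

0.0140


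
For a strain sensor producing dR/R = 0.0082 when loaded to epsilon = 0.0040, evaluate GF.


GF = (dR/R) / epsilon
= 0.0082 / 0.0040
= 2.0500

2.0500


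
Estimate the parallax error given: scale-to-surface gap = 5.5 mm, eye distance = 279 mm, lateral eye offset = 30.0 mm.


error = h * offset / d
= 5.5 * 30.0 / 279
= 0.5914

0.5914


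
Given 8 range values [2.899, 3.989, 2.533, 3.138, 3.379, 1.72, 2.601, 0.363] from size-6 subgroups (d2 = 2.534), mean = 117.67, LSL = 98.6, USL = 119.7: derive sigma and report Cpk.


R_bar = (2.899 + 3.989 + 2.533 + 3.138 + 3.379 + 1.72 + 2.601 + 0.363) / 8 = 2.57775
sigma = R_bar / d2 = 2.57775 / 2.534 = 1.0172652
Cp = (USL - LSL)/(6*sigma) = (119.7 - 98.6)/(6*1.0172652) = 3.4570
Cpu = (119.7 - 117.67)/(3*1.0172652) = 0.6652
Cpl = (117.67 - 98.6)/(3*1.0172652) = 6.2488
Cpk = min(Cpu, Cpl) = 0.6652

0.6652


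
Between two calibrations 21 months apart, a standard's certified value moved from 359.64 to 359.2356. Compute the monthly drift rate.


rate = (v2 - v1) / months
= (359.2356 - 359.64) / 21
= -0.4044 / 21
= -0.0193

-0.0193


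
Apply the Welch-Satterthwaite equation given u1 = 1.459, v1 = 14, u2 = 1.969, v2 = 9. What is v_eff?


uc = sqrt(u1^2 + u2^2) = sqrt(1.459^2 + 1.969^2) = 2.4506411
v_eff = uc^4 / (u1^4/v1 + u2^4/v2)
= 2.4506411^4 / (1.459^4/14 + 1.969^4/9)
= 36.067733 / 1.9937549
v_eff = 18.0904

18.0904


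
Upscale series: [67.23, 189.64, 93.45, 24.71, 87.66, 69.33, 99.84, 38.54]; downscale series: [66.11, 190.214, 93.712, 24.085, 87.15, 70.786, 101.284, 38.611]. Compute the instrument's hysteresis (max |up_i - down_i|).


|67.23 - 66.11| = 1.1200
|189.64 - 190.214| = 0.5740
|93.45 - 93.712| = 0.2620
|24.71 - 24.085| = 0.6250
|87.66 - 87.15| = 0.5100
|69.33 - 70.786| = 1.4560
|99.84 - 101.284| = 1.4440
|38.54 - 38.611| = 0.0710
hysteresis = max(diffs) = 1.4560

1.4560


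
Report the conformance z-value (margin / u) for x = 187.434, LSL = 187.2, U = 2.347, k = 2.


u = U / k = 2.347 / 2 = 1.1735
margin = |LSL - x| = |187.2 - 187.434| = 0.234
z = margin / u = 0.234 / 1.1735
z = 0.1994

0.1994


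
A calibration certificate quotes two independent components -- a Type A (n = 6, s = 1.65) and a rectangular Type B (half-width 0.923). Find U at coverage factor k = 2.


u_A = s / sqrt(n) = 1.65 / sqrt(6) = 0.67360968
u_B = half_width / sqrt(3) = 0.923 / sqrt(3) = 0.5328943
uc = sqrt(u_A^2 + u_B^2) = sqrt(0.67360968^2 + 0.5328943^2) = 0.85890997
U = k * uc = 2 * 0.85890997
U = 1.7178

1.7178


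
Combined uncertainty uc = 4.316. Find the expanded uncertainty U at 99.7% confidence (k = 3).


U = k * uc
U = 3 * 4.316
U = 12.9480

12.9480


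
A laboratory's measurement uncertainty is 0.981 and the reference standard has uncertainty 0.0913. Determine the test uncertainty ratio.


TUR = u_lab / u_ref
= 0.981 / 0.0913
= 10.7448

10.7448


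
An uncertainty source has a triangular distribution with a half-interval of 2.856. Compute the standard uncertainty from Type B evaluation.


u_B = half_width / sqrt(6)
u_B = 2.856 / 2.4494897
u_B = 1.1660

1.1660


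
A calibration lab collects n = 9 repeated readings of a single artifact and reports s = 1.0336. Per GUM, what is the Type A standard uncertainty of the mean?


u_A = s / sqrt(n)
u_A = 1.0336 / sqrt(9)
u_A = 1.0336 / 3
u_A = 0.3445

0.3445


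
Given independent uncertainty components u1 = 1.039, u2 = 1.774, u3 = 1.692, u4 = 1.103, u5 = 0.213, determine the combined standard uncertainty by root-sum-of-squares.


uc = sqrt(1.039^2 + 1.774^2 + 1.692^2 + 1.103^2 + 0.213^2)
uc = sqrt(8.351439)
uc = 2.8899

2.8899


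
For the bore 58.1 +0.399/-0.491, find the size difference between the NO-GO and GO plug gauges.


GO = nominal - lower_tol (smallest hole = maximum material condition)
GO = 58.1 - 0.491 = 57.609
NO-GO = nominal + upper_tol (largest hole = least material condition)
NO-GO = 58.1 + 0.399 = 58.499
spread = NO-GO - GO = 58.499 - 57.609 = 0.8900

0.8900


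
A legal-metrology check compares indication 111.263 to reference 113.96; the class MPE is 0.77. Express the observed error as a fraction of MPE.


e = indication - reference = 111.263 - 113.96 = -2.6970
|e| = 2.6970
ratio = |e| / MPE = 2.6970 / 0.77
ratio = 3.5026

3.5026


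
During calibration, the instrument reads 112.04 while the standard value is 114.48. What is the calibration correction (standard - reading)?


Correction = standard - reading
= 114.48 - 112.04
= 2.4400

2.4400


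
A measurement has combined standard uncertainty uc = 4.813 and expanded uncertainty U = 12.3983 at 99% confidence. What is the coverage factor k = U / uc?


k = U / uc
k = 12.3983 / 4.813
k = 2.576

2.576


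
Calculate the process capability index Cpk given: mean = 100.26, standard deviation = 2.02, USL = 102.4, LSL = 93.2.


Cpu = (USL - mean) / (3*sigma) = (102.4 - 100.26) / (3*2.02) = 0.3531
Cpl = (mean - LSL) / (3*sigma) = (100.26 - 93.2) / (3*2.02) = 1.1650
Cpk = min(Cpu, Cpl) = 0.3531

0.3531


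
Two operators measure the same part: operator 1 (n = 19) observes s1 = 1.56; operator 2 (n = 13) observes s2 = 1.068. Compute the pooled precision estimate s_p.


s_p = sqrt(((n1-1)*s1^2 + (n2-1)*s2^2) / (n1+n2-2))
numerator = (19-1)*1.56^2 + (13-1)*1.068^2 = 43.8048 + 13.687488 = 57.492288
denominator = 19 + 13 - 2 = 30
s_p^2 = 57.492288 / 30 = 1.9164096
s_p = sqrt(1.9164096) = 1.3843

1.3843


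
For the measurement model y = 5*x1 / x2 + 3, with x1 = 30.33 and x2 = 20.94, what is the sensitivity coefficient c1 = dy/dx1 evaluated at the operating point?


y = 5*x1 / x2 + 3
dy/dx1 = 5/x2
Evaluate at x2 = 20.94: c1 = 5 / 20.94
c1 = 0.2388

0.2388


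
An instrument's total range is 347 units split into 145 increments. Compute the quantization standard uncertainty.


resolution = range / divisions
resolution = 347 / 145 = 2.3931034
u_res = resolution / (2*sqrt(3))
u_res = 2.3931034 / 3.4641016
u_res = 0.6908

0.6908


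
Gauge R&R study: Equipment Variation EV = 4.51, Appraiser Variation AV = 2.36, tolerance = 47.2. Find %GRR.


GRR = sqrt(EV^2 + AV^2) = sqrt(4.51^2 + 2.36^2) = 5.0901572
%GRR = GRR / tol * 100 = 5.0901572 / 47.2 * 100
%GRR = 10.7842

10.7842


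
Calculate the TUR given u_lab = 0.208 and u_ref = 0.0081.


TUR = u_lab / u_ref
= 0.208 / 0.0081
= 25.6790

25.6790


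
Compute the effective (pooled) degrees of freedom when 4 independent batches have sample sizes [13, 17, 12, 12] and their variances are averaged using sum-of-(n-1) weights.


nu = sum_i (n_i - 1)
nu = ((13 - 1) + (17 - 1) + (12 - 1) + (12 - 1))
nu = 12 + 16 + 11 + 11
nu = 50

50


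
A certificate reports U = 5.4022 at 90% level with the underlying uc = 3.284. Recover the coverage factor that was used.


k = U / uc
k = 5.4022 / 3.284
k = 1.645

1.645


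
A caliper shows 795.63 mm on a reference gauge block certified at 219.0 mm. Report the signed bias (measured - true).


Systematic error = measured - true
= 795.63 - 219.0
= 576.6300

576.6300


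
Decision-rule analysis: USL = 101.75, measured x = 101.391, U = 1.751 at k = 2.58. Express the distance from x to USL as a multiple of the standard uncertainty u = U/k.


u = U / k = 1.751 / 2.58 = 0.67868217
margin = |USL - x| = |101.75 - 101.391| = 0.359
z = margin / u = 0.359 / 0.67868217
z = 0.5290

0.5290


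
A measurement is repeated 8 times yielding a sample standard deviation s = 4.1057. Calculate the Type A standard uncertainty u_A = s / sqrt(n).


u_A = s / sqrt(n)
u_A = 4.1057 / sqrt(8)
u_A = 4.1057 / 2.8284271
u_A = 1.4516

1.4516


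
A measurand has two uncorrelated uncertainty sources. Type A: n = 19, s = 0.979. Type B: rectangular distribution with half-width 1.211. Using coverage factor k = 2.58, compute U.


u_A = s / sqrt(n) = 0.979 / sqrt(19) = 0.224598
u_B = half_width / sqrt(3) = 1.211 / sqrt(3) = 0.69917118
uc = sqrt(u_A^2 + u_B^2) = sqrt(0.224598^2 + 0.69917118^2) = 0.73435999
U = k * uc = 2.58 * 0.73435999
U = 1.8946

1.8946


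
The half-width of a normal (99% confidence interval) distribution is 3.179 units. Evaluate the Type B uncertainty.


u_B = half_width / 2.576
u_B = 3.179 / 2.576
u_B = 1.2341

1.2341


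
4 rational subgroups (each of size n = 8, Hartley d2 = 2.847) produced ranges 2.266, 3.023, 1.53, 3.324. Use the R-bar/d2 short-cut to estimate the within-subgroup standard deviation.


R_bar = (2.266 + 3.023 + 1.53 + 3.324) / 4
R_bar = 10.143 / 4 = 2.53575
sigma_hat = R_bar / d2 = 2.53575 / 2.847 = 0.8907

0.8907


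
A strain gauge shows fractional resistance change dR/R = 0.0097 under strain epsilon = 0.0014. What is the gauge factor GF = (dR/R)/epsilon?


GF = (dR/R) / epsilon
= 0.0097 / 0.0014
= 6.9286

6.9286


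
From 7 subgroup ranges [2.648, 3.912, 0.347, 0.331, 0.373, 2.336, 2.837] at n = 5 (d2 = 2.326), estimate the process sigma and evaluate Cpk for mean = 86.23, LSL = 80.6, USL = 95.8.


R_bar = (2.648 + 3.912 + 0.347 + 0.331 + 0.373 + 2.336 + 2.837) / 7 = 1.8262857
sigma = R_bar / d2 = 1.8262857 / 2.326 = 0.78516152
Cp = (USL - LSL)/(6*sigma) = (95.8 - 80.6)/(6*0.78516152) = 3.2265
Cpu = (95.8 - 86.23)/(3*0.78516152) = 4.0629
Cpl = (86.23 - 80.6)/(3*0.78516152) = 2.3902
Cpk = min(Cpu, Cpl) = 2.3902

2.3902


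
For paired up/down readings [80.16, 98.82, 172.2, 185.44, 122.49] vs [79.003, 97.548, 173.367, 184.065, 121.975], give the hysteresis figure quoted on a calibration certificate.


|80.16 - 79.003| = 1.1570
|98.82 - 97.548| = 1.2720
|172.2 - 173.367| = 1.1670
|185.44 - 184.065| = 1.3750
|122.49 - 121.975| = 0.5150
hysteresis = max(diffs) = 1.3750

1.3750


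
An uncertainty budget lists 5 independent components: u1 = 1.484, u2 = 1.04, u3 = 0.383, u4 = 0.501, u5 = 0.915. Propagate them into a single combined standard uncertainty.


uc = sqrt(1.484^2 + 1.04^2 + 0.383^2 + 0.501^2 + 0.915^2)
uc = sqrt(4.518771)
uc = 2.1257

2.1257


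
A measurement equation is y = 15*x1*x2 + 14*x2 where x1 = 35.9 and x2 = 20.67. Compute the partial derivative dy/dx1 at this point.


y = 15*x1*x2 + 14*x2
dy/dx1 = 15*x2
Evaluate at x2 = 20.67: c1 = 15 * 20.67
c1 = 310.0500

310.0500


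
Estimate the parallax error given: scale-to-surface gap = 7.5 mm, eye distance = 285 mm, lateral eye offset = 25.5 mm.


error = h * offset / d
= 7.5 * 25.5 / 285
= 0.6711

0.6711


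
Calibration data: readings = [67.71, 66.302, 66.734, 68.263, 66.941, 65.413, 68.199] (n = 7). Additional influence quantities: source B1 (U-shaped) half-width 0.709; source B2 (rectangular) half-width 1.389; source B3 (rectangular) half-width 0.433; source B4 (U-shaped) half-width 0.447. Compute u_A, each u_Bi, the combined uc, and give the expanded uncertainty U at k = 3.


mean = (67.71 + 66.302 + 66.734 + 68.263 + 66.941 + 65.413 + 68.199) / 7 = 67.08028571
s = sqrt(sum((x - mean)^2)/(n-1)) = 1.0465626
u_A = s / sqrt(n) = 1.0465626 / sqrt(7) = 0.39556348
u_B1 = 0.709 / sqrt(2) = 0.50133871
u_B2 = 1.389 / sqrt(3) = 0.80193952
u_B3 = 0.433 / sqrt(3) = 0.24999267
u_B4 = 0.447 / sqrt(2) = 0.31607673
uc = sqrt(0.39556348^2 + 0.50133871^2 + 0.80193952^2 + 0.24999267^2 + 0.31607673^2) = 1.1015075
U = k * uc = 3 * 1.1015075
U = 3.3045

3.3045


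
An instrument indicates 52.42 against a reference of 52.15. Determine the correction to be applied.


Correction = standard - reading
= 52.15 - 52.42
= -0.2700

-0.2700


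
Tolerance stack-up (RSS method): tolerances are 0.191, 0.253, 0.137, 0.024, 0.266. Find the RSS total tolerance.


RSS = sqrt(0.191^2 + 0.253^2 + 0.137^2 + 0.024^2 + 0.266^2)
= sqrt(0.190591)
= 0.4366

0.4366


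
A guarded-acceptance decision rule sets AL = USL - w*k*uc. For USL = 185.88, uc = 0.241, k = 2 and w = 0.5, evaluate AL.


U = k * uc = 2 * 0.241 = 0.482
guard band g = w * U = 0.5 * 0.482 = 0.241
AL = USL - g = 185.88 - 0.241
AL = 185.6390

185.6390


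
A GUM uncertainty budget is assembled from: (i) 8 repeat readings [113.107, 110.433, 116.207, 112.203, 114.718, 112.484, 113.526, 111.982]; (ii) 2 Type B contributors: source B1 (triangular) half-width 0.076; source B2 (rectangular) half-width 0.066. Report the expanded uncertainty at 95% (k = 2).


mean = (113.107 + 110.433 + 116.207 + 112.203 + 114.718 + 112.484 + 113.526 + 111.982) / 8 = 113.0825
s = sqrt(sum((x - mean)^2)/(n-1)) = 1.7727028
u_A = s / sqrt(n) = 1.7727028 / sqrt(8) = 0.62674509
u_B1 = 0.076 / sqrt(6) = 0.03102687
u_B2 = 0.066 / sqrt(3) = 0.038105118
uc = sqrt(0.62674509^2 + 0.03102687^2 + 0.038105118^2) = 0.62866849
U = k * uc = 2 * 0.62866849
U = 1.2573

1.2573


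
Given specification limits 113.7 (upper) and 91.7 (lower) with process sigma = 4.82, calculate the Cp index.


Cp = (USL - LSL) / (6 * sigma)
= (113.7 - 91.7) / (6 * 4.82)
= 22.0000 / 28.9200
= 0.7607

0.7607


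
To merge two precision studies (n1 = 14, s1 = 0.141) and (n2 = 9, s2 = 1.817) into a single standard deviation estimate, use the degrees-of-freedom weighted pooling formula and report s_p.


s_p = sqrt(((n1-1)*s1^2 + (n2-1)*s2^2) / (n1+n2-2))
numerator = (14-1)*0.141^2 + (9-1)*1.817^2 = 0.258453 + 26.411912 = 26.670365
denominator = 14 + 9 - 2 = 21
s_p^2 = 26.670365 / 21 = 1.2700174
s_p = sqrt(1.2700174) = 1.1270

1.1270


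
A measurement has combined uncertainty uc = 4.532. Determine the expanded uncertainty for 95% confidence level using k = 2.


U = k * uc
U = 2 * 4.532
U = 9.0640

9.0640


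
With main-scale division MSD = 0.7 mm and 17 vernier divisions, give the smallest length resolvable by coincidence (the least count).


LC = MSD / n_div
= 0.7 / 17
= 0.0412

0.0412


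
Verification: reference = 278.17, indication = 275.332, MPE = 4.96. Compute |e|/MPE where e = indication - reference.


e = indication - reference = 275.332 - 278.17 = -2.8380
|e| = 2.8380
ratio = |e| / MPE = 2.8380 / 4.96
ratio = 0.5722

0.5722


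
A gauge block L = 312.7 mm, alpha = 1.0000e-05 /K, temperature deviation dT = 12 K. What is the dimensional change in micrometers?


dL = L * alpha * dT
= 312.7 * 1.0000e-05 * 12
= 0.0375240 mm
dL_um = 0.0375240 * 1000 = 37.5240 um

37.5240


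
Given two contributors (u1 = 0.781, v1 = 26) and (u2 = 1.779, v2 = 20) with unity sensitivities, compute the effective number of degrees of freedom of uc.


uc = sqrt(u1^2 + u2^2) = sqrt(0.781^2 + 1.779^2) = 1.942885
v_eff = uc^4 / (u1^4/v1 + u2^4/v2)
= 1.942885^4 / (0.781^4/26 + 1.779^4/20)
= 14.249131 / 0.51512064
v_eff = 27.6617

27.6617


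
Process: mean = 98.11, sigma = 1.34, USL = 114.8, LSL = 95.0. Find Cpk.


Cpu = (USL - mean) / (3*sigma) = (114.8 - 98.11) / (3*1.34) = 4.1517
Cpl = (mean - LSL) / (3*sigma) = (98.11 - 95.0) / (3*1.34) = 0.7736
Cpk = min(Cpu, Cpl) = 0.7736

0.7736


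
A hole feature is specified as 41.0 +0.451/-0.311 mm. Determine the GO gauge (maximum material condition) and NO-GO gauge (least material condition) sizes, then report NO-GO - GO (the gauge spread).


GO = nominal - lower_tol (smallest hole = maximum material condition)
GO = 41.0 - 0.311 = 40.689
NO-GO = nominal + upper_tol (largest hole = least material condition)
NO-GO = 41.0 + 0.451 = 41.451
spread = NO-GO - GO = 41.451 - 40.689 = 0.7620

0.7620


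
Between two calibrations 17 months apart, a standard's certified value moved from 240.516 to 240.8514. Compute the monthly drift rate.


rate = (v2 - v1) / months
= (240.8514 - 240.516) / 17
= 0.3354 / 17
= 0.0197

0.0197


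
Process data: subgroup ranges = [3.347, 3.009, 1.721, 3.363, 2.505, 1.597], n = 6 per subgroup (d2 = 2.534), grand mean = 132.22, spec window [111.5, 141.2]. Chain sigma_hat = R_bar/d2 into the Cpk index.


R_bar = (3.347 + 3.009 + 1.721 + 3.363 + 2.505 + 1.597) / 6 = 2.5903333
sigma = R_bar / d2 = 2.5903333 / 2.534 = 1.022231
Cp = (USL - LSL)/(6*sigma) = (141.2 - 111.5)/(6*1.022231) = 4.8423
Cpu = (141.2 - 132.22)/(3*1.022231) = 2.9282
Cpl = (132.22 - 111.5)/(3*1.022231) = 6.7565
Cpk = min(Cpu, Cpl) = 2.9282

2.9282


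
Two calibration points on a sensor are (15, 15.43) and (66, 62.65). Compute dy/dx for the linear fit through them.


slope = (y2 - y1) / (x2 - x1)
= (62.65 - 15.43) / (66 - 15)
= 47.2200 / 51
= 0.9259

0.9259


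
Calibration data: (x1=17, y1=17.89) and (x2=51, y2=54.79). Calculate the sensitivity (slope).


slope = (y2 - y1) / (x2 - x1)
= (54.79 - 17.89) / (51 - 17)
= 36.9000 / 34
= 1.0853

1.0853


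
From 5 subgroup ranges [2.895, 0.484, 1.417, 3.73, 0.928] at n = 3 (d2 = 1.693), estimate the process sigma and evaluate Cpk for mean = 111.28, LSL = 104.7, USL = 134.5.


R_bar = (2.895 + 0.484 + 1.417 + 3.73 + 0.928) / 5 = 1.8908
sigma = R_bar / d2 = 1.8908 / 1.693 = 1.116834
Cp = (USL - LSL)/(6*sigma) = (134.5 - 104.7)/(6*1.116834) = 4.4471
Cpu = (134.5 - 111.28)/(3*1.116834) = 6.9303
Cpl = (111.28 - 104.7)/(3*1.116834) = 1.9639
Cpk = min(Cpu, Cpl) = 1.9639

1.9639


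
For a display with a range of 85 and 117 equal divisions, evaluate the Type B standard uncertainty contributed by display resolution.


resolution = range / divisions
resolution = 85 / 117 = 0.72649573
u_res = resolution / (2*sqrt(3))
u_res = 0.72649573 / 3.4641016
u_res = 0.2097

0.2097


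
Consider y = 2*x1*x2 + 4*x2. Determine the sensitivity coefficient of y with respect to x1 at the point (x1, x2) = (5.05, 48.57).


y = 2*x1*x2 + 4*x2
dy/dx1 = 2*x2
Evaluate at x2 = 48.57: c1 = 2 * 48.57
c1 = 97.1400

97.1400


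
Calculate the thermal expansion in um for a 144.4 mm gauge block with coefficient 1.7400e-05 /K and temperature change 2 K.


dL = L * alpha * dT
= 144.4 * 1.7400e-05 * 2
= 0.0050251 mm
dL_um = 0.0050251 * 1000 = 5.0251 um

5.0251


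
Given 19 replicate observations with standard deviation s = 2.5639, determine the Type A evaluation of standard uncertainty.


u_A = s / sqrt(n)
u_A = 2.5639 / sqrt(19)
u_A = 2.5639 / 4.3588989
u_A = 0.5882

0.5882


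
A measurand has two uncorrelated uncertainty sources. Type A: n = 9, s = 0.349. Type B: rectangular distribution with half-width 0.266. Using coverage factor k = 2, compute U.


u_A = s / sqrt(n) = 0.349 / sqrt(9) = 0.11633333
u_B = half_width / sqrt(3) = 0.266 / sqrt(3) = 0.15357517
uc = sqrt(u_A^2 + u_B^2) = sqrt(0.11633333^2 + 0.15357517^2) = 0.19266234
U = k * uc = 2 * 0.19266234
U = 0.3853

0.3853


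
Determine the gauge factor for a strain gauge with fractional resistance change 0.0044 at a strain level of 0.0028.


GF = (dR/R) / epsilon
= 0.0044 / 0.0028
= 1.5714

1.5714


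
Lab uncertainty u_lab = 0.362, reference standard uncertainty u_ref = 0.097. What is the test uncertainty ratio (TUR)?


TUR = u_lab / u_ref
= 0.362 / 0.097
= 3.7320

3.7320


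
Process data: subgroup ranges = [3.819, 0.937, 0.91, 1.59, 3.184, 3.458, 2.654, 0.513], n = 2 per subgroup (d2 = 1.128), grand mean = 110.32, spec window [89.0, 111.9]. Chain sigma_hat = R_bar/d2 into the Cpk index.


R_bar = (3.819 + 0.937 + 0.91 + 1.59 + 3.184 + 3.458 + 2.654 + 0.513) / 8 = 2.133125
sigma = R_bar / d2 = 2.133125 / 1.128 = 1.8910683
Cp = (USL - LSL)/(6*sigma) = (111.9 - 89.0)/(6*1.8910683) = 2.0183
Cpu = (111.9 - 110.32)/(3*1.8910683) = 0.2785
Cpl = (110.32 - 89.0)/(3*1.8910683) = 3.7580
Cpk = min(Cpu, Cpl) = 0.2785

0.2785


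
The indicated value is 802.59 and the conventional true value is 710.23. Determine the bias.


Systematic error = measured - true
= 802.59 - 710.23
= 92.3600

92.3600


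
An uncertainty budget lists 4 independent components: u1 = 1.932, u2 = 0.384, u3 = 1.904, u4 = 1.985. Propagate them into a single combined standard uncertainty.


uc = sqrt(1.932^2 + 0.384^2 + 1.904^2 + 1.985^2)
uc = sqrt(11.445521)
uc = 3.3831

3.3831


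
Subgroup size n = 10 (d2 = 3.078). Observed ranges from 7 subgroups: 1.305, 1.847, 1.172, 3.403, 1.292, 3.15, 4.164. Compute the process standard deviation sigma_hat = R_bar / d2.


R_bar = (1.305 + 1.847 + 1.172 + 3.403 + 1.292 + 3.15 + 4.164) / 7
R_bar = 16.333 / 7 = 2.3332857
sigma_hat = R_bar / d2 = 2.3332857 / 3.078 = 0.7581

0.7581


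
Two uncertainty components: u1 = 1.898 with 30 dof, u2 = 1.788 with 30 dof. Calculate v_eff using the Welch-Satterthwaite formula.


uc = sqrt(u1^2 + u2^2) = sqrt(1.898^2 + 1.788^2) = 2.6075559
v_eff = uc^4 / (u1^4/v1 + u2^4/v2)
= 2.6075559^4 / (1.898^4/30 + 1.788^4/30)
= 46.23113 / 0.77325885
v_eff = 59.7874

59.7874


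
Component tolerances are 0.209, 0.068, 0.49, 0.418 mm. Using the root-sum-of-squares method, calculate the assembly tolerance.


RSS = sqrt(0.209^2 + 0.068^2 + 0.49^2 + 0.418^2)
= sqrt(0.463129)
= 0.6805

0.6805


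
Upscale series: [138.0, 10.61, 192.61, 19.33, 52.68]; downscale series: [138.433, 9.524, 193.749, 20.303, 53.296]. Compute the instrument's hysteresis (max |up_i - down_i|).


|138.0 - 138.433| = 0.4330
|10.61 - 9.524| = 1.0860
|192.61 - 193.749| = 1.1390
|19.33 - 20.303| = 0.9730
|52.68 - 53.296| = 0.6160
hysteresis = max(diffs) = 1.1390

1.1390


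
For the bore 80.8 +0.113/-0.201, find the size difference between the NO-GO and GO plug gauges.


GO = nominal - lower_tol (smallest hole = maximum material condition)
GO = 80.8 - 0.201 = 80.599
NO-GO = nominal + upper_tol (largest hole = least material condition)
NO-GO = 80.8 + 0.113 = 80.913
spread = NO-GO - GO = 80.913 - 80.599 = 0.3140

0.3140


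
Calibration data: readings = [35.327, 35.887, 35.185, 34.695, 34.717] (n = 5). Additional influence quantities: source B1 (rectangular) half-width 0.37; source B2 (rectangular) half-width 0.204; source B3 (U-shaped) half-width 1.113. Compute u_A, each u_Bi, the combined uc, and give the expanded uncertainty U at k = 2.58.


mean = (35.327 + 35.887 + 35.185 + 34.695 + 34.717) / 5 = 35.1622
s = sqrt(sum((x - mean)^2)/(n-1)) = 0.49231413
u_A = s / sqrt(n) = 0.49231413 / sqrt(5) = 0.22016957
u_B1 = 0.37 / sqrt(3) = 0.2136196
u_B2 = 0.204 / sqrt(3) = 0.11777945
u_B3 = 1.113 / sqrt(2) = 0.78700985
uc = sqrt(0.22016957^2 + 0.2136196^2 + 0.11777945^2 + 0.78700985^2) = 0.85285666
U = k * uc = 2.58 * 0.85285666
U = 2.2004

2.2004


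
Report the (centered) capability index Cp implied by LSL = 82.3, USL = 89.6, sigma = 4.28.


Cp = (USL - LSL) / (6 * sigma)
= (89.6 - 82.3) / (6 * 4.28)
= 7.3000 / 25.6800
= 0.2843

0.2843


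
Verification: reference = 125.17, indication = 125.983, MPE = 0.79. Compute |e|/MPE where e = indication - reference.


e = indication - reference = 125.983 - 125.17 = 0.8130
|e| = 0.8130
ratio = |e| / MPE = 0.8130 / 0.79
ratio = 1.0291

1.0291


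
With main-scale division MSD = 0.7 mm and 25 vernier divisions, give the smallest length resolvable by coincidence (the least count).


LC = MSD / n_div
= 0.7 / 25
= 0.0280

0.0280


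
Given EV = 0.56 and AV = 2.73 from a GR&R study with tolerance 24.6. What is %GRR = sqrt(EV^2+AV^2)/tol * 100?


GRR = sqrt(EV^2 + AV^2) = sqrt(0.56^2 + 2.73^2) = 2.7868441
%GRR = GRR / tol * 100 = 2.7868441 / 24.6 * 100
%GRR = 11.3286

11.3286


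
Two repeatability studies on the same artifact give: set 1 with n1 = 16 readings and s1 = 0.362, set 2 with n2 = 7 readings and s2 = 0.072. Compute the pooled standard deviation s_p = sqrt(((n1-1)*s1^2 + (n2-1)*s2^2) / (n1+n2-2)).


s_p = sqrt(((n1-1)*s1^2 + (n2-1)*s2^2) / (n1+n2-2))
numerator = (16-1)*0.362^2 + (7-1)*0.072^2 = 1.96566 + 0.031104 = 1.996764
denominator = 16 + 7 - 2 = 21
s_p^2 = 1.996764 / 21 = 0.095084
s_p = sqrt(0.095084) = 0.3084

0.3084


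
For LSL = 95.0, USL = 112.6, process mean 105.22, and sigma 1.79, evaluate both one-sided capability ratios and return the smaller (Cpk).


Cpu = (USL - mean) / (3*sigma) = (112.6 - 105.22) / (3*1.79) = 1.3743
Cpl = (mean - LSL) / (3*sigma) = (105.22 - 95.0) / (3*1.79) = 1.9032
Cpk = min(Cpu, Cpl) = 1.3743

1.3743


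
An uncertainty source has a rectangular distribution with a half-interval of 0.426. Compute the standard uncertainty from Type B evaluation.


u_B = half_width / sqrt(3)
u_B = 0.426 / 1.7320508
u_B = 0.2460

0.2460


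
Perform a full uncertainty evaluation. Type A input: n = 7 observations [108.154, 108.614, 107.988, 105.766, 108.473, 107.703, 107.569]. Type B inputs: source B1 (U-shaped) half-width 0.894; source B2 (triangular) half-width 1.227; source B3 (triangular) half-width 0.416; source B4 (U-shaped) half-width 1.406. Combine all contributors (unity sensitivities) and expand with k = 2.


mean = (108.154 + 108.614 + 107.988 + 105.766 + 108.473 + 107.703 + 107.569) / 7 = 107.7524286
s = sqrt(sum((x - mean)^2)/(n-1)) = 0.95396276
u_A = s / sqrt(n) = 0.95396276 / sqrt(7) = 0.36056403
u_B1 = 0.894 / sqrt(2) = 0.63215346
u_B2 = 1.227 / sqrt(6) = 0.50092065
u_B3 = 0.416 / sqrt(6) = 0.16983129
u_B4 = 1.406 / sqrt(2) = 0.99419213
uc = sqrt(0.36056403^2 + 0.63215346^2 + 0.50092065^2 + 0.16983129^2 + 0.99419213^2) = 1.3408231
U = k * uc = 2 * 1.3408231
U = 2.6816

2.6816


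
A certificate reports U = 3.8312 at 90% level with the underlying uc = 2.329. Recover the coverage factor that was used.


k = U / uc
k = 3.8312 / 2.329
k = 1.645

1.645


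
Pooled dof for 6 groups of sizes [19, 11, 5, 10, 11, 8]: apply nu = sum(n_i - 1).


nu = sum_i (n_i - 1)
nu = ((19 - 1) + (11 - 1) + (5 - 1) + (10 - 1) + (11 - 1) + (8 - 1))
nu = 18 + 10 + 4 + 9 + 10 + 7
nu = 58

58


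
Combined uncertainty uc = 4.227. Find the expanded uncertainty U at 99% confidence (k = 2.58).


U = k * uc
U = 2.58 * 4.227
U = 10.9057

10.9057


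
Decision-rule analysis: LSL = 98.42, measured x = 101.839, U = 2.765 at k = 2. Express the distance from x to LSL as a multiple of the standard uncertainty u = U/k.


u = U / k = 2.765 / 2 = 1.3825
margin = |LSL - x| = |98.42 - 101.839| = 3.419
z = margin / u = 3.419 / 1.3825
z = 2.4731

2.4731


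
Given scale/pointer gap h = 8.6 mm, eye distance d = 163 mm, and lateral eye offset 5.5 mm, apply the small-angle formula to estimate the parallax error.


error = h * offset / d
= 8.6 * 5.5 / 163
= 0.2902

0.2902


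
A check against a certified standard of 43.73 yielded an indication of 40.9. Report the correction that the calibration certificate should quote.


Correction = standard - reading
= 43.73 - 40.9
= 2.8300

2.8300


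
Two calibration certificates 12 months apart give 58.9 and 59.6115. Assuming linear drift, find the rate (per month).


rate = (v2 - v1) / months
= (59.6115 - 58.9) / 12
= 0.7115 / 12
= 0.0593

0.0593


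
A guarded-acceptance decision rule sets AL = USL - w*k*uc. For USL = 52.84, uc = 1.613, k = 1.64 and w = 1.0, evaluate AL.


U = k * uc = 1.64 * 1.613 = 2.64532
guard band g = w * U = 1.0 * 2.64532 = 2.64532
AL = USL - g = 52.84 - 2.64532
AL = 50.1947

50.1947


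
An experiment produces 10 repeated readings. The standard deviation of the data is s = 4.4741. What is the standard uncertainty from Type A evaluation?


u_A = s / sqrt(n)
u_A = 4.4741 / sqrt(10)
u_A = 4.4741 / 3.1622777
u_A = 1.4148

1.4148


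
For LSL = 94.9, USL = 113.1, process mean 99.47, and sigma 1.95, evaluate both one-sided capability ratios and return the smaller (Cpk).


Cpu = (USL - mean) / (3*sigma) = (113.1 - 99.47) / (3*1.95) = 2.3299
Cpl = (mean - LSL) / (3*sigma) = (99.47 - 94.9) / (3*1.95) = 0.7812
Cpk = min(Cpu, Cpl) = 0.7812

0.7812


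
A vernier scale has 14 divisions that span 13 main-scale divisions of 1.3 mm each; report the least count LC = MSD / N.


LC = MSD / n_div
= 1.3 / 14
= 0.0929

0.0929


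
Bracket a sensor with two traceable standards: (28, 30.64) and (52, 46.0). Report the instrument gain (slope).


slope = (y2 - y1) / (x2 - x1)
= (46.0 - 30.64) / (52 - 28)
= 15.3600 / 24
= 0.6400

0.6400


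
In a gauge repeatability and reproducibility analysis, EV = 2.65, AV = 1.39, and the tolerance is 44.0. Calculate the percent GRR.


GRR = sqrt(EV^2 + AV^2) = sqrt(2.65^2 + 1.39^2) = 2.9924238
%GRR = GRR / tol * 100 = 2.9924238 / 44.0 * 100
%GRR = 6.8010

6.8010


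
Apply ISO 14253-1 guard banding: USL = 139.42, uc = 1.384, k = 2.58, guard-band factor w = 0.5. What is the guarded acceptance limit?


U = k * uc = 2.58 * 1.384 = 3.57072
guard band g = w * U = 0.5 * 3.57072 = 1.78536
AL = USL - g = 139.42 - 1.78536
AL = 137.6346

137.6346


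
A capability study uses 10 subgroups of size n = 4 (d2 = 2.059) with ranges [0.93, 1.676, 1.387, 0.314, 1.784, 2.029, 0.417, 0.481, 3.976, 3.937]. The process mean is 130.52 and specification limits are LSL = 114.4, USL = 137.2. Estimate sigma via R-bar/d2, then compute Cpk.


R_bar = (0.93 + 1.676 + 1.387 + 0.314 + 1.784 + 2.029 + 0.417 + 0.481 + 3.976 + 3.937) / 10 = 1.6931
sigma = R_bar / d2 = 1.6931 / 2.059 = 0.82229237
Cp = (USL - LSL)/(6*sigma) = (137.2 - 114.4)/(6*0.82229237) = 4.6212
Cpu = (137.2 - 130.52)/(3*0.82229237) = 2.7079
Cpl = (130.52 - 114.4)/(3*0.82229237) = 6.5346
Cpk = min(Cpu, Cpl) = 2.7079

2.7079


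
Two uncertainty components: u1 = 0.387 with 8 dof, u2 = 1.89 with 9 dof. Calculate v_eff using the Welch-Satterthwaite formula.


uc = sqrt(u1^2 + u2^2) = sqrt(0.387^2 + 1.89^2) = 1.9292146
v_eff = uc^4 / (u1^4/v1 + u2^4/v2)
= 1.9292146^4 / (0.387^4/8 + 1.89^4/9)
= 13.852309 / 1.4205703
v_eff = 9.7512

9.7512


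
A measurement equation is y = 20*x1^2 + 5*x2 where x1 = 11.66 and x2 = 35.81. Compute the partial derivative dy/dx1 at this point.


y = 20*x1^2 + 5*x2
dy/dx1 = 2*20*x1
Evaluate at x1 = 11.66: c1 = 40 * 11.66
c1 = 466.4000

466.4000


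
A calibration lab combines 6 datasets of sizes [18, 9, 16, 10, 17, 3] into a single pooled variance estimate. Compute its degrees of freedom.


nu = sum_i (n_i - 1)
nu = ((18 - 1) + (9 - 1) + (16 - 1) + (10 - 1) + (17 - 1) + (3 - 1))
nu = 17 + 8 + 15 + 9 + 16 + 2
nu = 67

67


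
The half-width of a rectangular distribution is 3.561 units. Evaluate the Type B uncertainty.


u_B = half_width / sqrt(3)
u_B = 3.561 / 1.7320508
u_B = 2.0559

2.0559


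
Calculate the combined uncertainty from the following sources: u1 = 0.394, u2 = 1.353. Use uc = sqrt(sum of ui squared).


uc = sqrt(0.394^2 + 1.353^2)
uc = sqrt(1.985845)
uc = 1.4092

1.4092


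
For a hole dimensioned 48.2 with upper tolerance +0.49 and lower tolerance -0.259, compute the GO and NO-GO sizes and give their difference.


GO = nominal - lower_tol (smallest hole = maximum material condition)
GO = 48.2 - 0.259 = 47.941
NO-GO = nominal + upper_tol (largest hole = least material condition)
NO-GO = 48.2 + 0.49 = 48.69
spread = NO-GO - GO = 48.69 - 47.941 = 0.7490

0.7490


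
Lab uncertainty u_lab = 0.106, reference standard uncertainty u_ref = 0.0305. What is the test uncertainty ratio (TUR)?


TUR = u_lab / u_ref
= 0.106 / 0.0305
= 3.4754

3.4754


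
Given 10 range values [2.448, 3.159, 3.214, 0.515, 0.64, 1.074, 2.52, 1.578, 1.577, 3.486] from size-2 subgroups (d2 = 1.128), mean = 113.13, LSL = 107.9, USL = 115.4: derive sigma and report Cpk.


R_bar = (2.448 + 3.159 + 3.214 + 0.515 + 0.64 + 1.074 + 2.52 + 1.578 + 1.577 + 3.486) / 10 = 2.0211
sigma = R_bar / d2 = 2.0211 / 1.128 = 1.7917553
Cp = (USL - LSL)/(6*sigma) = (115.4 - 107.9)/(6*1.7917553) = 0.6976
Cpu = (115.4 - 113.13)/(3*1.7917553) = 0.4223
Cpl = (113.13 - 107.9)/(3*1.7917553) = 0.9730
Cpk = min(Cpu, Cpl) = 0.4223

0.4223


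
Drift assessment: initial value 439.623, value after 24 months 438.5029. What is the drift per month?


rate = (v2 - v1) / months
= (438.5029 - 439.623) / 24
= -1.1201 / 24
= -0.0467

-0.0467


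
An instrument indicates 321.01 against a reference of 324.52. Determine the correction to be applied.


Correction = standard - reading
= 324.52 - 321.01
= 3.5100

3.5100


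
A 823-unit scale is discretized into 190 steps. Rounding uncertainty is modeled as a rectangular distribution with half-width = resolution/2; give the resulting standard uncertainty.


resolution = range / divisions
resolution = 823 / 190 = 4.3315789
u_res = resolution / (2*sqrt(3))
u_res = 4.3315789 / 3.4641016
u_res = 1.2504

1.2504


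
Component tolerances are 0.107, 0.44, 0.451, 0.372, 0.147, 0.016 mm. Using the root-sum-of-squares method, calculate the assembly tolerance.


RSS = sqrt(0.107^2 + 0.44^2 + 0.451^2 + 0.372^2 + 0.147^2 + 0.016^2)
= sqrt(0.568699)
= 0.7541

0.7541


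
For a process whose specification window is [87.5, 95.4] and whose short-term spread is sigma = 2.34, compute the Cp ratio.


Cp = (USL - LSL) / (6 * sigma)
= (95.4 - 87.5) / (6 * 2.34)
= 7.9000 / 14.0400
= 0.5627

0.5627


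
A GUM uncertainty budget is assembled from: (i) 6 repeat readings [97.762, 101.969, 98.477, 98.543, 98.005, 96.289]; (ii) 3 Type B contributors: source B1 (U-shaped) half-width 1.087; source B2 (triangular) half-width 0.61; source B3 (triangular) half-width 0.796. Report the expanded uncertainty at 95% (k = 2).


mean = (97.762 + 101.969 + 98.477 + 98.543 + 98.005 + 96.289) / 6 = 98.5075
s = sqrt(sum((x - mean)^2)/(n-1)) = 1.8822429
u_A = s / sqrt(n) = 1.8822429 / sqrt(6) = 0.76842245
u_B1 = 1.087 / sqrt(2) = 0.76862507
u_B2 = 0.61 / sqrt(6) = 0.24903146
u_B3 = 0.796 / sqrt(6) = 0.32496564
uc = sqrt(0.76842245^2 + 0.76862507^2 + 0.24903146^2 + 0.32496564^2) = 1.1614116
U = k * uc = 2 * 1.1614116
U = 2.3228

2.3228


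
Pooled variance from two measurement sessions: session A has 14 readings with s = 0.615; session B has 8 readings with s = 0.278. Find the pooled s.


s_p = sqrt(((n1-1)*s1^2 + (n2-1)*s2^2) / (n1+n2-2))
numerator = (14-1)*0.615^2 + (8-1)*0.278^2 = 4.916925 + 0.540988 = 5.457913
denominator = 14 + 8 - 2 = 20
s_p^2 = 5.457913 / 20 = 0.27289565
s_p = sqrt(0.27289565) = 0.5224

0.5224


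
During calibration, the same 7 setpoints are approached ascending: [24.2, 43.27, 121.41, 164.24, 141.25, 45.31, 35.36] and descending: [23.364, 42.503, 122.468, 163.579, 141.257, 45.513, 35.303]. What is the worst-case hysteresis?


|24.2 - 23.364| = 0.8360
|43.27 - 42.503| = 0.7670
|121.41 - 122.468| = 1.0580
|164.24 - 163.579| = 0.6610
|141.25 - 141.257| = 0.0070
|45.31 - 45.513| = 0.2030
|35.36 - 35.303| = 0.0570
hysteresis = max(diffs) = 1.0580

1.0580


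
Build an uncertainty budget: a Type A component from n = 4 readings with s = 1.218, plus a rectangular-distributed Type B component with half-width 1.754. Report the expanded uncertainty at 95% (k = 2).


u_A = s / sqrt(n) = 1.218 / sqrt(4) = 0.609
u_B = half_width / sqrt(3) = 1.754 / sqrt(3) = 1.0126724
uc = sqrt(u_A^2 + u_B^2) = sqrt(0.609^2 + 1.0126724^2) = 1.1816879
U = k * uc = 2 * 1.1816879
U = 2.3634

2.3634


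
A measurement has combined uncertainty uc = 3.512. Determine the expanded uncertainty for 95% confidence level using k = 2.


U = k * uc
U = 2 * 3.512
U = 7.0240

7.0240


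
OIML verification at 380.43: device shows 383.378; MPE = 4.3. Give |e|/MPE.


e = indication - reference = 383.378 - 380.43 = 2.9480
|e| = 2.9480
ratio = |e| / MPE = 2.9480 / 4.3
ratio = 0.6856

0.6856


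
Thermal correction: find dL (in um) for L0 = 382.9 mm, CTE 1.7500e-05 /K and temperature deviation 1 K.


dL = L * alpha * dT
= 382.9 * 1.7500e-05 * 1
= 0.0067007 mm
dL_um = 0.0067007 * 1000 = 6.7007 um

6.7007


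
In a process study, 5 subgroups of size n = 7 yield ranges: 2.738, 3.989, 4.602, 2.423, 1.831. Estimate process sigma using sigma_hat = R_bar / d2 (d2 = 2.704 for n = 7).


R_bar = (2.738 + 3.989 + 4.602 + 2.423 + 1.831) / 5
R_bar = 15.583 / 5 = 3.1166
sigma_hat = R_bar / d2 = 3.1166 / 2.704 = 1.1526

1.1526
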